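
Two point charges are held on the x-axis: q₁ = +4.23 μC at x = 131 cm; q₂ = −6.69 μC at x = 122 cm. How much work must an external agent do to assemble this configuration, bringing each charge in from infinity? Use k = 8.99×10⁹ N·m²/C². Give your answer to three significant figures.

The work to assemble the configuration equals its total potential energy, U = Σ kqᵢqⱼ/rᵢⱼ over all pairs.
Pair separations: r₁₂ = 0.0900 m.
U = (-2.83) = -2.83 J.

-2.83 J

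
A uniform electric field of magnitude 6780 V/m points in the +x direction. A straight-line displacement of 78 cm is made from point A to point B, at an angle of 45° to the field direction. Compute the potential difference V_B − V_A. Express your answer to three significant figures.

-3740 V

Only the component of displacement along E changes the potential: ΔV = −E·d·cosθ.
ΔV = −(6780 V/m)(0.780 m)cos45° = -3740 V.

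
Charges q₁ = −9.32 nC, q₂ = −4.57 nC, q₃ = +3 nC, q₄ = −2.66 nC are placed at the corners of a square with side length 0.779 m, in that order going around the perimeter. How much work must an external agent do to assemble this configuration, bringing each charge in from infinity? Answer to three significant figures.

The work to assemble the configuration equals its total potential energy, U = Σ kqᵢqⱼ/rᵢⱼ over all pairs.
The four side pairs have separation 0.779 m and the two diagonal pairs 1.10 m.
Summing all 6 pair terms gives U = 3.98×10⁻⁷ J.

3.98×10⁻⁷ J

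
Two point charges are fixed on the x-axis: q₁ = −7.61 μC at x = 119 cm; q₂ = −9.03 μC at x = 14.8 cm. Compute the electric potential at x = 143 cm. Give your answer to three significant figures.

The total potential is the scalar sum of each charge's contribution, V = Σ kqᵢ/rᵢ.
Distances from the field point to each charge: r₁ = 0.240 m, r₂ = 1.28 m.
V = k[(-7.61×10⁻⁶)/(0.240) + (-9.03×10⁻⁶)/(1.28)] = -3.48×10⁵ V.

-3.48×10⁵ V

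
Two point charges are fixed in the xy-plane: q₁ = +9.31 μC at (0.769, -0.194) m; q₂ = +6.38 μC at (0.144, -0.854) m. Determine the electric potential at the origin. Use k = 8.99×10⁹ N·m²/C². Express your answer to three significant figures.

1.72×10⁵ V

The total potential is the scalar sum of each charge's contribution, V = Σ kqᵢ/rᵢ.
Distances from the field point to each charge: r₁ = 0.793 m, r₂ = 0.866 m.
V = k[(9.31×10⁻⁶)/(0.793) + (6.38×10⁻⁶)/(0.866)] = 1.72×10⁵ V.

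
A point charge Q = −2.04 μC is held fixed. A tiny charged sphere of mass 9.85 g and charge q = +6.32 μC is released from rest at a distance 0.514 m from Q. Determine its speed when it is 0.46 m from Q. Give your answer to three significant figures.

Only the electrostatic force acts, so mechanical energy is conserved: ½mv² = U₁ − U₂ = kQq(1/r₁ − 1/r₂).
U₁ − U₂ = (8.99×10⁹ N·m²/C²)(-2.04×10⁻⁶ C)(6.32×10⁻⁶ C)(1/0.514 − 1/0.460) = 0.0265 J.
v = √(2·0.0265/9.85×10⁻³) = 2.32 m/s.

2.32 m/s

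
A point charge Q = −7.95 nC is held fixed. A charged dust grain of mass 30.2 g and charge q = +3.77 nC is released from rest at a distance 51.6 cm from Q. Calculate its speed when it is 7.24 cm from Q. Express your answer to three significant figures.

Only the electrostatic force acts, so mechanical energy is conserved: ½mv² = U₁ − U₂ = kQq(1/r₁ − 1/r₂).
U₁ − U₂ = (8.99×10⁹ N·m²/C²)(-7.95×10⁻⁹ C)(3.77×10⁻⁹ C)(1/0.516 − 1/0.0724) = 3.20×10⁻⁶ J.
v = √(2·3.20×10⁻⁶/0.0302) = 0.0146 m/s.

0.0146 m/s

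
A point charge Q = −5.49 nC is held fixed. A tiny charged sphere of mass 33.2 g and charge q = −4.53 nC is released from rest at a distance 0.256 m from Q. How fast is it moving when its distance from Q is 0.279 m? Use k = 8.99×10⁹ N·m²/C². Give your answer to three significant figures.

Only the electrostatic force acts, so mechanical energy is conserved: ½mv² = U₁ − U₂ = kQq(1/r₁ − 1/r₂).
U₁ − U₂ = (8.99×10⁹ N·m²/C²)(-5.49×10⁻⁹ C)(-4.53×10⁻⁹ C)(1/0.256 − 1/0.279) = 7.20×10⁻⁸ J.
v = √(2·7.20×10⁻⁸/0.0332) = 2.08×10⁻³ m/s.

2.08×10⁻³ m/s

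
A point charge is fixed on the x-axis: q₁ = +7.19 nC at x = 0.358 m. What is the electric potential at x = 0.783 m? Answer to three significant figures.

Electric potential is a scalar, so the contributions from each charge add algebraically: V = Σ kqᵢ/rᵢ.
V = k[(7.19×10⁻⁹)/(0.425)] = 152 V.

152 V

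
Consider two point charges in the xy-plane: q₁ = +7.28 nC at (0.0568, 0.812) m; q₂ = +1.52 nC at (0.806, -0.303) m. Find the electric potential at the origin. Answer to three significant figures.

Electric potential is a scalar, so the contributions from each charge add algebraically: V = Σ kqᵢ/rᵢ.
Distances from the field point to each charge: r₁ = 0.814 m, r₂ = 0.861 m.
V = k[(7.28×10⁻⁹)/(0.814) + (1.52×10⁻⁹)/(0.861)] = 96.3 V.

96.3 V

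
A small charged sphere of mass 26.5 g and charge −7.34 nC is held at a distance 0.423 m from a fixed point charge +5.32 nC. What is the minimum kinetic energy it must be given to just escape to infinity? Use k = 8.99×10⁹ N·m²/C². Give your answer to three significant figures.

To just escape, total mechanical energy must reach zero at infinity: ½mv²_min + U = 0, so ½mv²_min = −U = |kQq|/r.
|U| = |kQq|/r = (8.99×10⁹ N·m²/C²)(5.32×10⁻⁹)(7.34×10⁻⁹)/(0.423) = 8.30×10⁻⁷ J.

8.30×10⁻⁷ J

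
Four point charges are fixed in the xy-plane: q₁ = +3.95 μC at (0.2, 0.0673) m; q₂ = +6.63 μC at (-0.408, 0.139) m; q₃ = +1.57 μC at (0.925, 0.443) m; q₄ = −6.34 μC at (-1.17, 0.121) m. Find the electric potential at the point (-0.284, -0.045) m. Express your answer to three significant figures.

2.88×10⁵ V

Electric potential is a scalar, so the contributions from each charge add algebraically: V = Σ kqᵢ/rᵢ.
Distances from the field point to each charge: r₁ = 0.497 m, r₂ = 0.222 m, r₃ = 1.30 m, r₄ = 0.901 m.
V = k[(3.95×10⁻⁶)/(0.497) + (6.63×10⁻⁶)/(0.222) + (1.57×10⁻⁶)/(1.30) + (-6.34×10⁻⁶)/(0.901)] = 2.88×10⁵ V.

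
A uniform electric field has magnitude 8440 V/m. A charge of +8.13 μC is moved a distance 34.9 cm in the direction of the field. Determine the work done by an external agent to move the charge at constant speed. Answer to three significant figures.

-0.0239 J

The potential change for a displacement 34.9 cm in the direction of the field is ΔV = −Ed = -2950 V.
W_ext = qΔV = -0.0239 J.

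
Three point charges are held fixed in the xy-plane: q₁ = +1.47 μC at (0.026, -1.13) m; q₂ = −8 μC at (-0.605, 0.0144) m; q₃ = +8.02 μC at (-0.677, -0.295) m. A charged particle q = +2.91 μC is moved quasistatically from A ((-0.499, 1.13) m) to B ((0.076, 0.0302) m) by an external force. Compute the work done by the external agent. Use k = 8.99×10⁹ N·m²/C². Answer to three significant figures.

For quasistatic motion the external work equals the change in potential energy: W_ext = qΔV = q(V_B − V_A).
At A: distances to the source charges are 2.32 m, 1.12 m, 1.44 m; V_A = Σ kqᵢ/rᵢ = -8280 V.
At B: distances to the source charges are 1.16 m, 0.681 m, 0.820 m; V_B = Σ kqᵢ/rᵢ = -6300 V.
ΔV = V_B − V_A = 1980 V.
W_ext = qΔV = (2.91×10⁻⁶ C)(1980 V) = 5.76×10⁻³ J.

5.76×10⁻³ J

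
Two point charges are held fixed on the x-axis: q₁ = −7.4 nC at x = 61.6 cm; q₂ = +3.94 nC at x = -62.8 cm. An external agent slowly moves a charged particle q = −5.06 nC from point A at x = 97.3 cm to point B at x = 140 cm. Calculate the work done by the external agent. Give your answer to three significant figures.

For quasistatic motion the external work equals the change in potential energy: W_ext = qΔV = q(V_B − V_A).
At A: distances to the source charges are 0.357 m, 1.60 m; V_A = Σ kqᵢ/rᵢ = -164 V.
At B: distances to the source charges are 0.784 m, 2.03 m; V_B = Σ kqᵢ/rᵢ = -67.4 V.
ΔV = V_B − V_A = 96.8 V.
W_ext = qΔV = (-5.06×10⁻⁹ C)(96.8 V) = -4.90×10⁻⁷ J.

-4.90×10⁻⁷ J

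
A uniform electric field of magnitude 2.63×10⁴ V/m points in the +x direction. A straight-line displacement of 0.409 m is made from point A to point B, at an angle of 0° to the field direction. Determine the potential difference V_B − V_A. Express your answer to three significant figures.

-1.08×10⁴ V

Only the component of displacement along E changes the potential: ΔV = −E·d·cosθ.
ΔV = −(2.63×10⁴ V/m)(0.409 m)cos0° = -1.08×10⁴ V.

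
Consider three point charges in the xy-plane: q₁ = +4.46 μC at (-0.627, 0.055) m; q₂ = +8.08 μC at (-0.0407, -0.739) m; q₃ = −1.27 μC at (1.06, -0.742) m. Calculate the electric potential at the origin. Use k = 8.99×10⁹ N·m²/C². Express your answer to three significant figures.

The total potential is the scalar sum of each charge's contribution, V = Σ kqᵢ/rᵢ.
Distances from the field point to each charge: r₁ = 0.629 m, r₂ = 0.740 m, r₃ = 1.29 m.
V = k[(4.46×10⁻⁶)/(0.629) + (8.08×10⁻⁶)/(0.740) + (-1.27×10⁻⁶)/(1.29)] = 1.53×10⁵ V.

1.53×10⁵ V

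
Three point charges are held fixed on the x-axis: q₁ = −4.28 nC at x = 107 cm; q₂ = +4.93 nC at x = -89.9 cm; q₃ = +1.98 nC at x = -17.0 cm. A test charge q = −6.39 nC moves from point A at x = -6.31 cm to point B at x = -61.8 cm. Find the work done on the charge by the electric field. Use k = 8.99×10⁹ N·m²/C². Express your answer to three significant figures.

-6.97×10⁻⁸ J

The work done by the electric force is W_field = −ΔU = −q(V_B − V_A) = q(V_A − V_B).
At A: distances to the source charges are 1.13 m, 0.836 m, 0.107 m; V_A = Σ kqᵢ/rᵢ = 186 V.
At B: distances to the source charges are 1.69 m, 0.281 m, 0.448 m; V_B = Σ kqᵢ/rᵢ = 175 V.
ΔV = V_B − V_A = -10.9 V.
W_field = −qΔV = −(-6.39×10⁻⁹ C)(-10.9 V) = -6.97×10⁻⁸ J.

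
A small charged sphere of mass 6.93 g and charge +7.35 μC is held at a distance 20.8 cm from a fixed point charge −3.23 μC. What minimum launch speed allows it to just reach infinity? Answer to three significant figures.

To just escape, total mechanical energy must reach zero at infinity: ½mv²_min + U = 0, so ½mv²_min = −U = |kQq|/r.
|U| = |kQq|/r = (8.99×10⁹ N·m²/C²)(3.23×10⁻⁶)(7.35×10⁻⁶)/(0.208) = 1.03 J.
v_min = √(2|U|/m) = √(2·1.03/6.93×10⁻³) = 17.2 m/s.

17.2 m/s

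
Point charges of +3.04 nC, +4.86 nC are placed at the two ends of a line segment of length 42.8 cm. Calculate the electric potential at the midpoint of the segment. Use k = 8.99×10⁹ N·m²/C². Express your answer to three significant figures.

332 V

The total potential is the scalar sum of each charge's contribution, V = Σ kqᵢ/rᵢ.
Each charge is 0.214 m from the midpoint.
V = k[(3.04×10⁻⁹)/(0.214) + (4.86×10⁻⁹)/(0.214)] = 332 V.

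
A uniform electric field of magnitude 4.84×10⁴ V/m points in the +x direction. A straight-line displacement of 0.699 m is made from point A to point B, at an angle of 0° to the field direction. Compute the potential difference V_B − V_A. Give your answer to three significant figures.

Only the component of displacement along E changes the potential: ΔV = −E·d·cosθ.
ΔV = −(4.84×10⁴ V/m)(0.699 m)cos0° = -3.38×10⁴ V.

-3.38×10⁴ V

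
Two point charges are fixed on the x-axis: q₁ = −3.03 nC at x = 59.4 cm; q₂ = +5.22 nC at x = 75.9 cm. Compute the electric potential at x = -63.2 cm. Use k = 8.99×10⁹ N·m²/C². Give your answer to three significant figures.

The total potential is the scalar sum of each charge's contribution, V = Σ kqᵢ/rᵢ.
Distances from the field point to each charge: r₁ = 1.23 m, r₂ = 1.39 m.
V = k[(-3.03×10⁻⁹)/(1.23) + (5.22×10⁻⁹)/(1.39)] = 11.5 V.

11.5 V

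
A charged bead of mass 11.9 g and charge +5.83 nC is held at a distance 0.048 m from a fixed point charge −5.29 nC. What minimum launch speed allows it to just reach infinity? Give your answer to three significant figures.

0.0312 m/s

To just escape, total mechanical energy must reach zero at infinity: ½mv²_min + U = 0, so ½mv²_min = −U = |kQq|/r.
|U| = |kQq|/r = (8.99×10⁹ N·m²/C²)(5.29×10⁻⁹)(5.83×10⁻⁹)/(0.0480) = 5.78×10⁻⁶ J.
v_min = √(2|U|/m) = √(2·5.78×10⁻⁶/0.0119) = 0.0312 m/s.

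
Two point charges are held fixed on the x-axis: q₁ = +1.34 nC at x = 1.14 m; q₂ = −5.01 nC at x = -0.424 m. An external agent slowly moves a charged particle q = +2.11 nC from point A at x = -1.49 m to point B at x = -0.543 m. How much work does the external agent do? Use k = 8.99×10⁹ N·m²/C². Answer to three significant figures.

For quasistatic motion the external work equals the change in potential energy: W_ext = qΔV = q(V_B − V_A).
At A: distances to the source charges are 2.63 m, 1.07 m; V_A = Σ kqᵢ/rᵢ = -37.7 V.
At B: distances to the source charges are 1.68 m, 0.119 m; V_B = Σ kqᵢ/rᵢ = -371 V.
ΔV = V_B − V_A = -334 V.
W_ext = qΔV = (2.11×10⁻⁹ C)(-334 V) = -7.04×10⁻⁷ J.

-7.04×10⁻⁷ J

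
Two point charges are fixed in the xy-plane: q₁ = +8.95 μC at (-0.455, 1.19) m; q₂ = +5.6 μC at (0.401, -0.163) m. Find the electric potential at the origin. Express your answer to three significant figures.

The total potential is the scalar sum of each charge's contribution, V = Σ kqᵢ/rᵢ.
Distances from the field point to each charge: r₁ = 1.27 m, r₂ = 0.433 m.
V = k[(8.95×10⁻⁶)/(1.27) + (5.60×10⁻⁶)/(0.433)] = 1.79×10⁵ V.

1.79×10⁵ V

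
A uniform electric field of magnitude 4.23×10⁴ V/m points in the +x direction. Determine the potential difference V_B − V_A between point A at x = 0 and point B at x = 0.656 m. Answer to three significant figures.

-2.77×10⁴ V

In a uniform field, potential decreases in the direction of E: V_B − V_A = −E·Δx.
V_B − V_A = −(4.23×10⁴ V/m)(0.656 m) = -2.77×10⁴ V.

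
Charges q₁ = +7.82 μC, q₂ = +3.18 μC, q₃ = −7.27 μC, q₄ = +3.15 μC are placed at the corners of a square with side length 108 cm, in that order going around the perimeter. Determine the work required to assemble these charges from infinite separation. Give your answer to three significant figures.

-0.247 J

The work to assemble the configuration equals its total potential energy, U = Σ kqᵢqⱼ/rᵢⱼ over all pairs.
The four side pairs have separation 1.08 m and the two diagonal pairs 1.53 m.
Summing all 6 pair terms gives U = -0.247 J.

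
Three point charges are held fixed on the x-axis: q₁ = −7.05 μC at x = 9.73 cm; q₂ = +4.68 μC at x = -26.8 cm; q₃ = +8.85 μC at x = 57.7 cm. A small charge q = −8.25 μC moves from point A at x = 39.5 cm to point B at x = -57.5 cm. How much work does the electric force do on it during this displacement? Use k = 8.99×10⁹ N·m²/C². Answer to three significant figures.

The work done by the electric force is W_field = −ΔU = −q(V_B − V_A) = q(V_A − V_B).
At A: distances to the source charges are 0.298 m, 0.663 m, 0.182 m; V_A = Σ kqᵢ/rᵢ = 2.88×10⁵ V.
At B: distances to the source charges are 0.672 m, 0.307 m, 1.15 m; V_B = Σ kqᵢ/rᵢ = 1.12×10⁵ V.
ΔV = V_B − V_A = -1.76×10⁵ V.
W_field = −qΔV = −(-8.25×10⁻⁶ C)(-1.76×10⁵ V) = -1.45 J.

-1.45 J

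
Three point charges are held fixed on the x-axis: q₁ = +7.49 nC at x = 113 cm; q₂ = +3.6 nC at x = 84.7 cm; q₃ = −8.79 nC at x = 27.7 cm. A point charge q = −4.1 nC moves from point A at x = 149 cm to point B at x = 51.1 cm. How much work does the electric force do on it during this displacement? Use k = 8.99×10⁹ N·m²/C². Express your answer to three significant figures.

The work done by the electric force is W_field = −ΔU = −q(V_B − V_A) = q(V_A − V_B).
At A: distances to the source charges are 0.360 m, 0.643 m, 1.21 m; V_A = Σ kqᵢ/rᵢ = 172 V.
At B: distances to the source charges are 0.619 m, 0.336 m, 0.234 m; V_B = Σ kqᵢ/rᵢ = -133 V.
ΔV = V_B − V_A = -305 V.
W_field = −qΔV = −(-4.10×10⁻⁹ C)(-305 V) = -1.25×10⁻⁶ J.

-1.25×10⁻⁶ J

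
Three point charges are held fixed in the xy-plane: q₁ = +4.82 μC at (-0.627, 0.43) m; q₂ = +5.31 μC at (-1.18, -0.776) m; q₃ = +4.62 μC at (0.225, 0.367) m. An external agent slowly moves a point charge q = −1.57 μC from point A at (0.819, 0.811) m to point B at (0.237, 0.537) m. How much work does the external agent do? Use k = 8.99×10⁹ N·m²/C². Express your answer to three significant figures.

For quasistatic motion the external work equals the change in potential energy: W_ext = qΔV = q(V_B − V_A).
At A: distances to the source charges are 1.50 m, 2.55 m, 0.742 m; V_A = Σ kqᵢ/rᵢ = 1.04×10⁵ V.
At B: distances to the source charges are 0.871 m, 1.93 m, 0.170 m; V_B = Σ kqᵢ/rᵢ = 3.18×10⁵ V.
ΔV = V_B − V_A = 2.15×10⁵ V.
W_ext = qΔV = (-1.57×10⁻⁶ C)(2.15×10⁵ V) = -0.337 J.

-0.337 J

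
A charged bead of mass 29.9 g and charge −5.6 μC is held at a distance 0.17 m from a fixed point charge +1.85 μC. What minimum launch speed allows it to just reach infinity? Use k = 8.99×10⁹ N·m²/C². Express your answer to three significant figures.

6.05 m/s

To just escape, total mechanical energy must reach zero at infinity: ½mv²_min + U = 0, so ½mv²_min = −U = |kQq|/r.
|U| = |kQq|/r = (8.99×10⁹ N·m²/C²)(1.85×10⁻⁶)(5.60×10⁻⁶)/(0.170) = 0.548 J.
v_min = √(2|U|/m) = √(2·0.548/0.0299) = 6.05 m/s.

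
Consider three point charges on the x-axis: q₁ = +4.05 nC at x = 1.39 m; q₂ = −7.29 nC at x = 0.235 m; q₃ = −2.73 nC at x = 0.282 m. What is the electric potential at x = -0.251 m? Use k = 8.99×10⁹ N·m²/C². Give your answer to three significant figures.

Electric potential is a scalar, so the contributions from each charge add algebraically: V = Σ kqᵢ/rᵢ.
Distances from the field point to each charge: r₁ = 1.64 m, r₂ = 0.486 m, r₃ = 0.533 m.
V = k[(4.05×10⁻⁹)/(1.64) + (-7.29×10⁻⁹)/(0.486) + (-2.73×10⁻⁹)/(0.533)] = -159 V.

-159 V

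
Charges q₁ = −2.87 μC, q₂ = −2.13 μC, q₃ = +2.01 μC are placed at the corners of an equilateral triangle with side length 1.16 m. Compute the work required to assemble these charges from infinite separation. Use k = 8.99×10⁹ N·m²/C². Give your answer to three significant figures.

The work to assemble the configuration equals its total potential energy, U = Σ kqᵢqⱼ/rᵢⱼ over all pairs.
All three pair separations equal the side length, 1.16 m.
U = (0.0474) + (-0.0447) + (-0.0332) = -0.0305 J.

-0.0305 J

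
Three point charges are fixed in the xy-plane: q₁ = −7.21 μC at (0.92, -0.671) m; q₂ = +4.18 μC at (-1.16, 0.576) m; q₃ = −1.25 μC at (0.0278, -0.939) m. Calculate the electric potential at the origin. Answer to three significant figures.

The total potential is the scalar sum of each charge's contribution, V = Σ kqᵢ/rᵢ.
Distances from the field point to each charge: r₁ = 1.14 m, r₂ = 1.30 m, r₃ = 0.939 m.
V = k[(-7.21×10⁻⁶)/(1.14) + (4.18×10⁻⁶)/(1.30) + (-1.25×10⁻⁶)/(0.939)] = -3.99×10⁴ V.

-3.99×10⁴ V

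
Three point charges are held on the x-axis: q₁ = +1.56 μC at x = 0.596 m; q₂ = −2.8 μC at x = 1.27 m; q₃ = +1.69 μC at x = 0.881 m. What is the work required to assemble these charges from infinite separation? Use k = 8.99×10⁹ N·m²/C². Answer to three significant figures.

The work to assemble the configuration equals its total potential energy, U = Σ kqᵢqⱼ/rᵢⱼ over all pairs.
Pair separations: r₁₂ = 0.674 m, r₁₃ = 0.285 m, r₂₃ = 0.389 m.
U = (-0.0583) + (0.0832) + (-0.109) = -0.0845 J.

-0.0845 J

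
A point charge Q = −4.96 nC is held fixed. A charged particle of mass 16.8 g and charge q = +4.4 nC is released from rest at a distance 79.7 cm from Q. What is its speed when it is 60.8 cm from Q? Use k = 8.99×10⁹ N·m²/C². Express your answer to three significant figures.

3.02×10⁻³ m/s

Only the electrostatic force acts, so mechanical energy is conserved: ½mv² = U₁ − U₂ = kQq(1/r₁ − 1/r₂).
U₁ − U₂ = (8.99×10⁹ N·m²/C²)(-4.96×10⁻⁹ C)(4.40×10⁻⁹ C)(1/0.797 − 1/0.608) = 7.65×10⁻⁸ J.
v = √(2·7.65×10⁻⁸/0.0168) = 3.02×10⁻³ m/s.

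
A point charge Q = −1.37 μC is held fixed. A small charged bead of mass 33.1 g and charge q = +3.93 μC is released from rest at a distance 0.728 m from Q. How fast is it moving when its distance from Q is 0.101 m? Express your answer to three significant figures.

Only the electrostatic force acts, so mechanical energy is conserved: ½mv² = U₁ − U₂ = kQq(1/r₁ − 1/r₂).
U₁ − U₂ = (8.99×10⁹ N·m²/C²)(-1.37×10⁻⁶ C)(3.93×10⁻⁶ C)(1/0.728 − 1/0.101) = 0.413 J.
v = √(2·0.413/0.0331) = 4.99 m/s.

4.99 m/s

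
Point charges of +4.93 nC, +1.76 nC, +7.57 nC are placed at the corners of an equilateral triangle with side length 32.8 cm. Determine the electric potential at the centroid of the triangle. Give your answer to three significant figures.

The total potential is the scalar sum of each charge's contribution, V = Σ kqᵢ/rᵢ.
The distance from each vertex to the centroid is a/√3 = 0.189 m.
V = k[(4.93×10⁻⁹)/(0.189) + (1.76×10⁻⁹)/(0.189) + (7.57×10⁻⁹)/(0.189)] = 677 V.

677 V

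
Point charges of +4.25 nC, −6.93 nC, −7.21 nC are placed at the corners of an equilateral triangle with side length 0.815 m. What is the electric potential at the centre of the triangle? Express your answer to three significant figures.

Electric potential is a scalar, so the contributions from each charge add algebraically: V = Σ kqᵢ/rᵢ.
The distance from each vertex to the centroid is a/√3 = 0.471 m.
V = k[(4.25×10⁻⁹)/(0.471) + (-6.93×10⁻⁹)/(0.471) + (-7.21×10⁻⁹)/(0.471)] = -189 V.

-189 V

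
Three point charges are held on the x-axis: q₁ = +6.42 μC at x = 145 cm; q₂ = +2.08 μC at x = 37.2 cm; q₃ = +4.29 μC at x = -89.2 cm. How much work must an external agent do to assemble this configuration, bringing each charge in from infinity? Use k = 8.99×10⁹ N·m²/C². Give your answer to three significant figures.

0.281 J

The work to assemble the configuration equals its total potential energy, U = Σ kqᵢqⱼ/rᵢⱼ over all pairs.
Pair separations: r₁₂ = 1.08 m, r₁₃ = 2.34 m, r₂₃ = 1.26 m.
U = (0.111) + (0.106) + (0.0635) = 0.281 J.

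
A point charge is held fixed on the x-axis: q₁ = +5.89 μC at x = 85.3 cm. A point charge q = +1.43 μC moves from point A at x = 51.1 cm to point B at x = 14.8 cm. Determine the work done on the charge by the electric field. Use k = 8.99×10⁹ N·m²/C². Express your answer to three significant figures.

0.114 J

The work done by the electric force is W_field = −ΔU = −q(V_B − V_A) = q(V_A − V_B).
At A: distance to the source charge is 0.342 m; V_A = kq₁/r = 1.55×10⁵ V.
At B: distance to the source charge is 0.705 m; V_B = kq₁/r = 7.51×10⁴ V.
ΔV = V_B − V_A = -7.97×10⁴ V.
W_field = −qΔV = −(1.43×10⁻⁶ C)(-7.97×10⁴ V) = 0.114 J.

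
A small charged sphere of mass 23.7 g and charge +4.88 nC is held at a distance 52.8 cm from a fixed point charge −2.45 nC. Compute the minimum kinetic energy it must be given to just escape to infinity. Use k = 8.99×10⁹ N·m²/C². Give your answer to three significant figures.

To just escape, total mechanical energy must reach zero at infinity: ½mv²_min + U = 0, so ½mv²_min = −U = |kQq|/r.
|U| = |kQq|/r = (8.99×10⁹ N·m²/C²)(2.45×10⁻⁹)(4.88×10⁻⁹)/(0.528) = 2.04×10⁻⁷ J.

2.04×10⁻⁷ J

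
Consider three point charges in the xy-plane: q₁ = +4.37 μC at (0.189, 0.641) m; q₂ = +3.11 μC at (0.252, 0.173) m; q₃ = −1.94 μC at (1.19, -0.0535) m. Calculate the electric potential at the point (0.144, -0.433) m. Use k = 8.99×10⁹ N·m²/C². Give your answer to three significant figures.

6.63×10⁴ V

Electric potential is a scalar, so the contributions from each charge add algebraically: V = Σ kqᵢ/rᵢ.
Distances from the field point to each charge: r₁ = 1.07 m, r₂ = 0.616 m, r₃ = 1.11 m.
V = k[(4.37×10⁻⁶)/(1.07) + (3.11×10⁻⁶)/(0.616) + (-1.94×10⁻⁶)/(1.11)] = 6.63×10⁴ V.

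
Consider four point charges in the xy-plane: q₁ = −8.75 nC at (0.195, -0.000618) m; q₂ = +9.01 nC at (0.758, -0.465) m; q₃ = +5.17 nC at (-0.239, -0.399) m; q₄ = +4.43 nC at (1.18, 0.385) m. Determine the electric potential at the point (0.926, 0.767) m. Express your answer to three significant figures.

The total potential is the scalar sum of each charge's contribution, V = Σ kqᵢ/rᵢ.
Distances from the field point to each charge: r₁ = 1.06 m, r₂ = 1.24 m, r₃ = 1.65 m, r₄ = 0.459 m.
V = k[(-8.75×10⁻⁹)/(1.06) + (9.01×10⁻⁹)/(1.24) + (5.17×10⁻⁹)/(1.65) + (4.43×10⁻⁹)/(0.459)] = 106 V.

106 V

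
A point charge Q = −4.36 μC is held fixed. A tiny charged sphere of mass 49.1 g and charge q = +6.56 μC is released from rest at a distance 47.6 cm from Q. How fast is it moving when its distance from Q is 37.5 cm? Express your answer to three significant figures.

2.43 m/s

Only the electrostatic force acts, so mechanical energy is conserved: ½mv² = U₁ − U₂ = kQq(1/r₁ − 1/r₂).
U₁ − U₂ = (8.99×10⁹ N·m²/C²)(-4.36×10⁻⁶ C)(6.56×10⁻⁶ C)(1/0.476 − 1/0.375) = 0.145 J.
v = √(2·0.145/0.0491) = 2.43 m/s.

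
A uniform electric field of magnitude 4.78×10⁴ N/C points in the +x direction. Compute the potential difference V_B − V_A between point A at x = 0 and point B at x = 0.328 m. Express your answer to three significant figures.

-1.57×10⁴ V

In a uniform field, potential decreases in the direction of E: V_B − V_A = −E·Δx.
V_B − V_A = −(4.78×10⁴ V/m)(0.328 m) = -1.57×10⁴ V.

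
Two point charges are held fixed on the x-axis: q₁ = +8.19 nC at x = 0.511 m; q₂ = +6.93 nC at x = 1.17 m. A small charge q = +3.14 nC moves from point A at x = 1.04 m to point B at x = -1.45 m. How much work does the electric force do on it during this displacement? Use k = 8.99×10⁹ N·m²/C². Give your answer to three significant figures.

The work done by the electric force is W_field = −ΔU = −q(V_B − V_A) = q(V_A − V_B).
At A: distances to the source charges are 0.529 m, 0.130 m; V_A = Σ kqᵢ/rᵢ = 618 V.
At B: distances to the source charges are 1.96 m, 2.62 m; V_B = Σ kqᵢ/rᵢ = 61.3 V.
ΔV = V_B − V_A = -557 V.
W_field = −qΔV = −(3.14×10⁻⁹ C)(-557 V) = 1.75×10⁻⁶ J.

1.75×10⁻⁶ J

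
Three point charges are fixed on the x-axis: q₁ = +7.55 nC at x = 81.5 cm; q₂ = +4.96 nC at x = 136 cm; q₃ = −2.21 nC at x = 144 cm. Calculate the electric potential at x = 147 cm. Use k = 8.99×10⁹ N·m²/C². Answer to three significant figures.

-153 V

Electric potential is a scalar, so the contributions from each charge add algebraically: V = Σ kqᵢ/rᵢ.
Distances from the field point to each charge: r₁ = 0.655 m, r₂ = 0.110 m, r₃ = 0.0300 m.
V = k[(7.55×10⁻⁹)/(0.655) + (4.96×10⁻⁹)/(0.110) + (-2.21×10⁻⁹)/(0.0300)] = -153 V.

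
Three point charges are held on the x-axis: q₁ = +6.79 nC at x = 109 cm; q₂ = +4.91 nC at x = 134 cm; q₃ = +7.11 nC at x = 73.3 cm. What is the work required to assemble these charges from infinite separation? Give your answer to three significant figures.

2.93×10⁻⁶ J

The assembly work is the sum of pairwise potential energies, U = Σ_{i<j} kqᵢqⱼ/rᵢⱼ.
Pair separations: r₁₂ = 0.250 m, r₁₃ = 0.357 m, r₂₃ = 0.607 m.
U = (1.20×10⁻⁶) + (1.22×10⁻⁶) + (5.17×10⁻⁷) = 2.93×10⁻⁶ J.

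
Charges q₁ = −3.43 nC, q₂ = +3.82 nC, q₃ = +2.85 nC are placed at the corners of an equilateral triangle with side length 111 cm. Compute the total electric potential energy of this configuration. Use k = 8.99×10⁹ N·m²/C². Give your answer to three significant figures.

The work to assemble the configuration equals its total potential energy, U = Σ kqᵢqⱼ/rᵢⱼ over all pairs.
All three pair separations equal the side length, 1.11 m.
U = (-1.06×10⁻⁷) + (-7.92×10⁻⁸) + (8.82×10⁻⁸) = -9.71×10⁻⁸ J.

-9.71×10⁻⁸ J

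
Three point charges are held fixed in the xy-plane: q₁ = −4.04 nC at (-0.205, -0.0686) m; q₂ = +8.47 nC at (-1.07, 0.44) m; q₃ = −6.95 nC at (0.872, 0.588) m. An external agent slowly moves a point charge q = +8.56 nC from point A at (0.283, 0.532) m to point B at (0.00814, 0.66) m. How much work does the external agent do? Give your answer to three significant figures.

For quasistatic motion the external work equals the change in potential energy: W_ext = qΔV = q(V_B − V_A).
At A: distances to the source charges are 0.774 m, 1.36 m, 0.592 m; V_A = Σ kqᵢ/rᵢ = -96.4 V.
At B: distances to the source charges are 0.759 m, 1.10 m, 0.867 m; V_B = Σ kqᵢ/rᵢ = -50.7 V.
ΔV = V_B − V_A = 45.7 V.
W_ext = qΔV = (8.56×10⁻⁹ C)(45.7 V) = 3.91×10⁻⁷ J.

3.91×10⁻⁷ J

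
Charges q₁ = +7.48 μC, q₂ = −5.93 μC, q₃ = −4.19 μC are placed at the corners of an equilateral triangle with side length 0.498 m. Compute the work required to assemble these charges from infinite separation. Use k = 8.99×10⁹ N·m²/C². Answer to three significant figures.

The work to assemble the configuration equals its total potential energy, U = Σ kqᵢqⱼ/rᵢⱼ over all pairs.
All three pair separations equal the side length, 0.498 m.
U = (-0.801) + (-0.566) + (0.449) = -0.918 J.

-0.918 J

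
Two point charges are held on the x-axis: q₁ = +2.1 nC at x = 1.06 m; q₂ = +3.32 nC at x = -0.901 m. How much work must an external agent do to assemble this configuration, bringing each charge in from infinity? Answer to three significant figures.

3.20×10⁻⁸ J

The assembly work is the sum of pairwise potential energies, U = Σ_{i<j} kqᵢqⱼ/rᵢⱼ.
Pair separations: r₁₂ = 1.96 m.
U = (3.20×10⁻⁸) = 3.20×10⁻⁸ J.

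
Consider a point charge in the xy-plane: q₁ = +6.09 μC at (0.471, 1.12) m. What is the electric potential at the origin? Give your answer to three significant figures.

4.51×10⁴ V

Electric potential is a scalar, so the contributions from each charge add algebraically: V = Σ kqᵢ/rᵢ.
Distances from the field point to each charge: r₁ = 1.22 m.
V = k[(6.09×10⁻⁶)/(1.22)] = 4.51×10⁴ V.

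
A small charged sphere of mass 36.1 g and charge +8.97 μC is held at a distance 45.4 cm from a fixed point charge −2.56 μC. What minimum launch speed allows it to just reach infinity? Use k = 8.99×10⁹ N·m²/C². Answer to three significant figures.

To just escape, total mechanical energy must reach zero at infinity: ½mv²_min + U = 0, so ½mv²_min = −U = |kQq|/r.
|U| = |kQq|/r = (8.99×10⁹ N·m²/C²)(2.56×10⁻⁶)(8.97×10⁻⁶)/(0.454) = 0.455 J.
v_min = √(2|U|/m) = √(2·0.455/0.0361) = 5.02 m/s.

5.02 m/s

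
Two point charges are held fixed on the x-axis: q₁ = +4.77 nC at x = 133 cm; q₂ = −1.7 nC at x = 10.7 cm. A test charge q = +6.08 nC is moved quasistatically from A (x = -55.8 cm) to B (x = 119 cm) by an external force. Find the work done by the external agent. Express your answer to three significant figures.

For quasistatic motion the external work equals the change in potential energy: W_ext = qΔV = q(V_B − V_A).
At A: distances to the source charges are 1.89 m, 0.665 m; V_A = Σ kqᵢ/rᵢ = -0.269 V.
At B: distances to the source charges are 0.140 m, 1.08 m; V_B = Σ kqᵢ/rᵢ = 292 V.
ΔV = V_B − V_A = 292 V.
W_ext = qΔV = (6.08×10⁻⁹ C)(292 V) = 1.78×10⁻⁶ J.

1.78×10⁻⁶ J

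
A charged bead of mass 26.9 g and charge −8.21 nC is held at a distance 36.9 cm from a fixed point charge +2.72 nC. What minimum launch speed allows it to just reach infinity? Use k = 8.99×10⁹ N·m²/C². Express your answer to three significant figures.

To just escape, total mechanical energy must reach zero at infinity: ½mv²_min + U = 0, so ½mv²_min = −U = |kQq|/r.
|U| = |kQq|/r = (8.99×10⁹ N·m²/C²)(2.72×10⁻⁹)(8.21×10⁻⁹)/(0.369) = 5.44×10⁻⁷ J.
v_min = √(2|U|/m) = √(2·5.44×10⁻⁷/0.0269) = 6.36×10⁻³ m/s.

6.36×10⁻³ m/s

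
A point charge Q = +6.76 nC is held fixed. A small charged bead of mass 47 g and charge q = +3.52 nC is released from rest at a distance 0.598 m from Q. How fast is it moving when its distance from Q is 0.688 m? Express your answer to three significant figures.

1.41×10⁻³ m/s

Only the electrostatic force acts, so mechanical energy is conserved: ½mv² = U₁ − U₂ = kQq(1/r₁ − 1/r₂).
U₁ − U₂ = (8.99×10⁹ N·m²/C²)(6.76×10⁻⁹ C)(3.52×10⁻⁹ C)(1/0.598 − 1/0.688) = 4.68×10⁻⁸ J.
v = √(2·4.68×10⁻⁸/0.0470) = 1.41×10⁻³ m/s.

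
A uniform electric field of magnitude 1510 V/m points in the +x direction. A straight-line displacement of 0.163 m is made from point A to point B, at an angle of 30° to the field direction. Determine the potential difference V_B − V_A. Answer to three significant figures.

-213 V

Only the component of displacement along E changes the potential: ΔV = −E·d·cosθ.
ΔV = −(1510 V/m)(0.163 m)cos30° = -213 V.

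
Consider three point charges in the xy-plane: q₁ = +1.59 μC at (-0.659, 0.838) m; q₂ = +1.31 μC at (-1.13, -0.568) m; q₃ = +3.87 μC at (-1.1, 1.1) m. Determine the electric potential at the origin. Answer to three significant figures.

Electric potential is a scalar, so the contributions from each charge add algebraically: V = Σ kqᵢ/rᵢ.
Distances from the field point to each charge: r₁ = 1.07 m, r₂ = 1.26 m, r₃ = 1.56 m.
V = k[(1.59×10⁻⁶)/(1.07) + (1.31×10⁻⁶)/(1.26) + (3.87×10⁻⁶)/(1.56)] = 4.51×10⁴ V.

4.51×10⁴ V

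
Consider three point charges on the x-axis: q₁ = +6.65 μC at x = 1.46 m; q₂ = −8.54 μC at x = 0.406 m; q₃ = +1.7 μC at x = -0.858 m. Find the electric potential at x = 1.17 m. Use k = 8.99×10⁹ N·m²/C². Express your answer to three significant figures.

The total potential is the scalar sum of each charge's contribution, V = Σ kqᵢ/rᵢ.
Distances from the field point to each charge: r₁ = 0.290 m, r₂ = 0.764 m, r₃ = 2.03 m.
V = k[(6.65×10⁻⁶)/(0.290) + (-8.54×10⁻⁶)/(0.764) + (1.70×10⁻⁶)/(2.03)] = 1.13×10⁵ V.

1.13×10⁵ V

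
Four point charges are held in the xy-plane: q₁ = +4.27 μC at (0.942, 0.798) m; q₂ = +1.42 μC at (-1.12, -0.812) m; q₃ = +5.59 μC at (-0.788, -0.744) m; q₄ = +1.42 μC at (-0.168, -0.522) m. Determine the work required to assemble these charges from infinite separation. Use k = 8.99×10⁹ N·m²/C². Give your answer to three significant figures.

0.482 J

The work to assemble the configuration equals its total potential energy, U = Σ kqᵢqⱼ/rᵢⱼ over all pairs.
Pair separations: r₁₂ = 2.62 m, r₁₃ = 2.32 m, r₁₄ = 1.72 m, r₂₃ = 0.339 m, r₂₄ = 0.995 m, r₃₄ = 0.659 m.
Summing all 6 pair terms gives U = 0.482 J.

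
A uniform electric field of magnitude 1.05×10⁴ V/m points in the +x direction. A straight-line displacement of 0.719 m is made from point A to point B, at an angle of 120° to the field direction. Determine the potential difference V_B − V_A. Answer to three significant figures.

3770 V

Only the component of displacement along E changes the potential: ΔV = −E·d·cosθ.
ΔV = −(1.05×10⁴ V/m)(0.719 m)cos120° = 3770 V.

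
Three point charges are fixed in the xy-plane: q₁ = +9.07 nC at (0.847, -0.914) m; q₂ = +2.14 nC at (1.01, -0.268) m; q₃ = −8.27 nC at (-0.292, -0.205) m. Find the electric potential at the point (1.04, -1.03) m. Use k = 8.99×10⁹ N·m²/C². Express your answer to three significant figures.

340 V

Electric potential is a scalar, so the contributions from each charge add algebraically: V = Σ kqᵢ/rᵢ.
Distances from the field point to each charge: r₁ = 0.225 m, r₂ = 0.763 m, r₃ = 1.57 m.
V = k[(9.07×10⁻⁹)/(0.225) + (2.14×10⁻⁹)/(0.763) + (-8.27×10⁻⁹)/(1.57)] = 340 V.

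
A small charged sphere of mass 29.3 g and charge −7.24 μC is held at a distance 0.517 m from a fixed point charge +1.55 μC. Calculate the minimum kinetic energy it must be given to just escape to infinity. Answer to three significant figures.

0.195 J

To just escape, total mechanical energy must reach zero at infinity: ½mv²_min + U = 0, so ½mv²_min = −U = |kQq|/r.
|U| = |kQq|/r = (8.99×10⁹ N·m²/C²)(1.55×10⁻⁶)(7.24×10⁻⁶)/(0.517) = 0.195 J.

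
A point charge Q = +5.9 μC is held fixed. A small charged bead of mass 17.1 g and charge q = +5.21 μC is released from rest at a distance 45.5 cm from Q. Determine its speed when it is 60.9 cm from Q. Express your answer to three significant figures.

Only the electrostatic force acts, so mechanical energy is conserved: ½mv² = U₁ − U₂ = kQq(1/r₁ − 1/r₂).
U₁ − U₂ = (8.99×10⁹ N·m²/C²)(5.90×10⁻⁶ C)(5.21×10⁻⁶ C)(1/0.455 − 1/0.609) = 0.154 J.
v = √(2·0.154/0.0171) = 4.24 m/s.

4.24 m/s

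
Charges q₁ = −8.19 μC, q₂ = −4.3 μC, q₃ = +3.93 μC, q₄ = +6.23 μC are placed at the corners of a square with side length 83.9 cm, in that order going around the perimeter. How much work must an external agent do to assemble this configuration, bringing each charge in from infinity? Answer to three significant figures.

-0.535 J

The assembly work is the sum of pairwise potential energies, U = Σ_{i<j} kqᵢqⱼ/rᵢⱼ.
The four side pairs have separation 0.839 m and the two diagonal pairs 1.19 m.
Summing all 6 pair terms gives U = -0.535 J.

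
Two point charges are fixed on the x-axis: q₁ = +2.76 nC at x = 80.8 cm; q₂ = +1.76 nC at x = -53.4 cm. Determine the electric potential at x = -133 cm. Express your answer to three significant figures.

31.5 V

Electric potential is a scalar, so the contributions from each charge add algebraically: V = Σ kqᵢ/rᵢ.
Distances from the field point to each charge: r₁ = 2.14 m, r₂ = 0.796 m.
V = k[(2.76×10⁻⁹)/(2.14) + (1.76×10⁻⁹)/(0.796)] = 31.5 V.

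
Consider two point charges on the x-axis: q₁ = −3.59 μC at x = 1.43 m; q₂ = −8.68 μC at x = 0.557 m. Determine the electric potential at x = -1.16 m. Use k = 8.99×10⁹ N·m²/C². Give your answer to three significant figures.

The total potential is the scalar sum of each charge's contribution, V = Σ kqᵢ/rᵢ.
Distances from the field point to each charge: r₁ = 2.59 m, r₂ = 1.72 m.
V = k[(-3.59×10⁻⁶)/(2.59) + (-8.68×10⁻⁶)/(1.72)] = -5.79×10⁴ V.

-5.79×10⁴ V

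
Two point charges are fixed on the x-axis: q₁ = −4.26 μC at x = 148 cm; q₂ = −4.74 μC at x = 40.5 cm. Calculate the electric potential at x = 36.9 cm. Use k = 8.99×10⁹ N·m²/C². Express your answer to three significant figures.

-1.22×10⁶ V

The total potential is the scalar sum of each charge's contribution, V = Σ kqᵢ/rᵢ.
Distances from the field point to each charge: r₁ = 1.11 m, r₂ = 0.0360 m.
V = k[(-4.26×10⁻⁶)/(1.11) + (-4.74×10⁻⁶)/(0.0360)] = -1.22×10⁶ V.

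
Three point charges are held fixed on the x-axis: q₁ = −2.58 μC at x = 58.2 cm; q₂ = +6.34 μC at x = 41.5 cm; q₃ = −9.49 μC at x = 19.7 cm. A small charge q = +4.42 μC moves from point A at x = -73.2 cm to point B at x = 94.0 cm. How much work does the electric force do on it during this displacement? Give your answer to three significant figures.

0.0497 J

The work done by the electric force is W_field = −ΔU = −q(V_B − V_A) = q(V_A − V_B).
At A: distances to the source charges are 1.31 m, 1.15 m, 0.929 m; V_A = Σ kqᵢ/rᵢ = -5.98×10⁴ V.
At B: distances to the source charges are 0.358 m, 0.525 m, 0.743 m; V_B = Σ kqᵢ/rᵢ = -7.10×10⁴ V.
ΔV = V_B − V_A = -1.13×10⁴ V.
W_field = −qΔV = −(4.42×10⁻⁶ C)(-1.13×10⁴ V) = 0.0497 J.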